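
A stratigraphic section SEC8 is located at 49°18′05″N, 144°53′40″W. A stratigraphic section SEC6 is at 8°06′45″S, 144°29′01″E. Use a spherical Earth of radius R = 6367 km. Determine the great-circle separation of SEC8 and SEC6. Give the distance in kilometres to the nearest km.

SEC8: φ = +49.30139°, λ = -144.89444°
SEC6: φ = -8.11250°, λ = +144.48361°
Δφ = -57.4139°,  Δλ = -70.6219°
a = sin²(Δφ/2) + cos φ₁ cos φ₂ sin²(Δλ/2) = 0.446397
c = 2·arcsin(√a) = 1.463383 rad = 83.8457°
d = R·c = 6367 × 1.463383 = 9317.4 km

9317 km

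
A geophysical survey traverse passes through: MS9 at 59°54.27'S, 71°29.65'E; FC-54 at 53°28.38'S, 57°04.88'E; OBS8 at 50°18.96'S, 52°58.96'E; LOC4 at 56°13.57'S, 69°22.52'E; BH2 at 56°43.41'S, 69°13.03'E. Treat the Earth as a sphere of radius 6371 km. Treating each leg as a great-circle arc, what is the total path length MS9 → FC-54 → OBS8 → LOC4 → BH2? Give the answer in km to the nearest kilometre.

2904 km

MS9: φ = -59.90450°, λ = +71.49417°
FC-54: φ = -53.47300°, λ = +57.08133°
OBS8: φ = -50.31600°, λ = +52.98267°
LOC4: φ = -56.22617°, λ = +69.37533°
BH2: φ = -56.72350°, λ = +69.21717°
MS9→FC-54: c = 0.177358 rad, d = 1129.95 km
FC-54→OBS8: c = 0.070579 rad, d = 449.66 km
OBS8→LOC4: c = 0.199051 rad, d = 1268.16 km
LOC4→BH2: c = 0.008813 rad, d = 56.15 km
Total = 1129.95 + 449.66 + 1268.16 + 56.15 = 2903.91 km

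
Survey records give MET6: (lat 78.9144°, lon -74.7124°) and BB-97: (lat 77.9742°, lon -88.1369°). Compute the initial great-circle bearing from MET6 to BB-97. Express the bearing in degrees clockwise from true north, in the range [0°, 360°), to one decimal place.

257.4°

Δλ = -13.4245°
y = sin Δλ · cos φ₂ = -0.048372
x = cos φ₁ sin φ₂ − sin φ₁ cos φ₂ cos Δλ = -0.010822
θ = atan2(y, x) = -102.6111° → 257.3889° (mod 360°)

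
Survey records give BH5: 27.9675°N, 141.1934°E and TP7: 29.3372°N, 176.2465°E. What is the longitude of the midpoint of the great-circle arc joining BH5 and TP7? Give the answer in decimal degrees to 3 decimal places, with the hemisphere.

158.602°E

Bx = cos φ₂ cos Δλ = 0.713633,  By = cos φ₂ sin Δλ = 0.500678
φₘ = atan2(sin φ₁ + sin φ₂, √((cos φ₁ + Bx)² + By²)) = 29.81282°
λₘ = λ₁ + atan2(By, cos φ₁ + Bx) = 158.60177°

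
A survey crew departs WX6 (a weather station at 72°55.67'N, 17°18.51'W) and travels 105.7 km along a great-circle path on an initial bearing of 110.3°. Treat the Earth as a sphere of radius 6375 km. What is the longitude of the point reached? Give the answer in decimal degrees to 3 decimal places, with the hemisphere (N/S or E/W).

WX6: φ = +72.92783°, λ = -17.30850°
δ = d/R = 105.7/6375 = 0.016580 rad
φ₂ = arcsin(sin φ₁ cos δ + cos φ₁ sin δ cos θ)
   = arcsin(0.95594·0.99986 + 0.29358·0.01658·-0.34694) = 72.57613°
λ₂ = λ₁ + atan2(sin θ sin δ cos φ₁, cos δ − sin φ₁ sin φ₂) = -14.33179°

14.332°W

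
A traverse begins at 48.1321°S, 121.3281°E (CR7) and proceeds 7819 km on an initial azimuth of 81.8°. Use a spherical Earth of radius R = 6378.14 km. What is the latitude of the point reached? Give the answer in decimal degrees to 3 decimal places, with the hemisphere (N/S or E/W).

9.334°S

δ = d/R = 7819/6378.14 = 1.225906 rad
φ₂ = arcsin(sin φ₁ cos δ + cos φ₁ sin δ cos θ)
   = arcsin(-0.74469·0.33809 + 0.66742·0.94111·0.14263) = -9.33382°
λ₂ = λ₁ + atan2(sin θ sin δ cos φ₁, cos δ − sin φ₁ sin φ₂) = -167.93926°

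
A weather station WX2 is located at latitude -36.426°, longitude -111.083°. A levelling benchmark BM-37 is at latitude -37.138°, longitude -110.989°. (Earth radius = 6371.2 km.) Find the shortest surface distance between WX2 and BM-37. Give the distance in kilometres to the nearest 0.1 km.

Δφ = -0.7120°,  Δλ = 0.0940°
a = sin²(Δφ/2) + cos φ₁ cos φ₂ sin²(Δλ/2) = 0.000039
c = 2·arcsin(√a) = 0.012496 rad = 0.7160°
d = R·c = 6371.2 × 0.012496 = 79.6 km

79.6 km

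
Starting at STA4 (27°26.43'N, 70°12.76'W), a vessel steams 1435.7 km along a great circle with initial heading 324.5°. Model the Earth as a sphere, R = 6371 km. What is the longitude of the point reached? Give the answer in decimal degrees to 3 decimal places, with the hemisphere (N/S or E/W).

STA4: φ = +27.44050°, λ = -70.21267°
δ = d/R = 1435.7/6371 = 0.225349 rad
φ₂ = arcsin(sin φ₁ cos δ + cos φ₁ sin δ cos θ)
   = arcsin(0.46083·0.97472 + 0.88749·0.22345·0.81412) = 37.63437°
λ₂ = λ₁ + atan2(sin θ sin δ cos φ₁, cos δ − sin φ₁ sin φ₂) = -79.64307°

79.643°W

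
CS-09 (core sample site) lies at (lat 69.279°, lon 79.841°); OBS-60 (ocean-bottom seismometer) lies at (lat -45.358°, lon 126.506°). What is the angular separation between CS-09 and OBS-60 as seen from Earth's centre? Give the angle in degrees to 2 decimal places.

119.66°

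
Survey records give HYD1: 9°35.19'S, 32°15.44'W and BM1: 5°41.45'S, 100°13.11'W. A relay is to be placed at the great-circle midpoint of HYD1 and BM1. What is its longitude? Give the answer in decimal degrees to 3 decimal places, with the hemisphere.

66.414°W

HYD1: φ = -9.58650°, λ = -32.25733°
BM1: φ = -5.69083°, λ = -100.21850°
Bx = cos φ₂ cos Δλ = 0.373386,  By = cos φ₂ sin Δλ = -0.922361
φₘ = atan2(sin φ₁ + sin φ₂, √((cos φ₁ + Bx)² + By²)) = -9.18716°
λₘ = λ₁ + atan2(By, cos φ₁ + Bx) = -66.41406°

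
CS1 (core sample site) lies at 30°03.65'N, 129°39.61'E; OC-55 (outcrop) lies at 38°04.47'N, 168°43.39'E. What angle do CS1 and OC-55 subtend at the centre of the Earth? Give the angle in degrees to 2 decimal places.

33.08°

CS1: φ = +30.06083°, λ = +129.66017°
OC-55: φ = +38.07450°, λ = +168.72317°
Δφ = 8.0137°,  Δλ = 39.0630°
a = sin²(Δφ/2) + cos φ₁ cos φ₂ sin²(Δλ/2) = 0.081037
c = 2·arcsin(√a) = 0.577322 rad = 33.0781°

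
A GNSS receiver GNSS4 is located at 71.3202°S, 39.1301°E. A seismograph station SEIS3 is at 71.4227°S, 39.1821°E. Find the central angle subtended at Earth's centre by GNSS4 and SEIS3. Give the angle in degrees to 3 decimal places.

0.104°

Δφ = -0.1025°,  Δλ = 0.0520°
a = sin²(Δφ/2) + cos φ₁ cos φ₂ sin²(Δλ/2) = 0.000001
c = 2·arcsin(√a) = 0.001812 rad = 0.1038°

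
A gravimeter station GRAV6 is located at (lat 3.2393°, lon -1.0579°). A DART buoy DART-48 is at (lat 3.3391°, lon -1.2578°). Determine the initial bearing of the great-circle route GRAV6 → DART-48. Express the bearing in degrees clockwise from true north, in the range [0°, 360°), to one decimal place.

Δλ = -0.1999°
y = sin Δλ · cos φ₂ = -0.003483
x = cos φ₁ sin φ₂ − sin φ₁ cos φ₂ cos Δλ = 0.001742
θ = atan2(y, x) = -63.4259° → 296.5741° (mod 360°)

296.6°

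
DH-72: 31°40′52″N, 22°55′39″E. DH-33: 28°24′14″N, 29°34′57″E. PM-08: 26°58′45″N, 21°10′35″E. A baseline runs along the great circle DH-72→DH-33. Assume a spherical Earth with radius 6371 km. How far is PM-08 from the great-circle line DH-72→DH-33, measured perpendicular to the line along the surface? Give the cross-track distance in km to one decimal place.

DH-72: φ = +31.68111°, λ = +22.92750°
DH-33: φ = +28.40389°, λ = +29.58250°
PM-08: φ = +26.97917°, λ = +21.17639°
δ₁₃ = central angle DH-72→PM-08 = 0.086277 rad  (haversine)
θ₁₃ = bearing DH-72→PM-08 = 198.423°,  θ₁₂ = bearing DH-72→DH-33 = 117.935°
dₓₜ = R·arcsin(sin δ₁₃ · sin(θ₁₃ − θ₁₂)) = 6371·arcsin(0.08617·sin(80.488°)) = 542.095 km
|dₓₜ| = 542.095 km

542.1 km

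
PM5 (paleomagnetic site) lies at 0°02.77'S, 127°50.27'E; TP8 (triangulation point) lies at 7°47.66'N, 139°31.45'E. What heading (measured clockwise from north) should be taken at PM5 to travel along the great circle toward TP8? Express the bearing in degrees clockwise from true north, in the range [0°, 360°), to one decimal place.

55.8°

PM5: φ = -0.04617°, λ = +127.83783°
TP8: φ = +7.79433°, λ = +139.52417°
Δλ = 11.6863°
y = sin Δλ · cos φ₂ = 0.200682
x = cos φ₁ sin φ₂ − sin φ₁ cos φ₂ cos Δλ = 0.136399
θ = atan2(y, x) = 55.7969° → 55.7969° (mod 360°)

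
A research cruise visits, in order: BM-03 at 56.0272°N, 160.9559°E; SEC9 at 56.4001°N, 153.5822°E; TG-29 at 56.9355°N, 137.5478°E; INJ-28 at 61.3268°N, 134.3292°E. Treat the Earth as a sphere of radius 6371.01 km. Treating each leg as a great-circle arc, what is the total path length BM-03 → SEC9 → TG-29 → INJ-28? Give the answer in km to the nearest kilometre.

1958 km

BM-03→SEC9: c = 0.071828 rad, d = 457.61 km
SEC9→TG-29: c = 0.153706 rad, d = 979.26 km
TG-29→INJ-28: c = 0.081859 rad, d = 521.52 km
Total = 457.61 + 979.26 + 521.52 = 1958.40 km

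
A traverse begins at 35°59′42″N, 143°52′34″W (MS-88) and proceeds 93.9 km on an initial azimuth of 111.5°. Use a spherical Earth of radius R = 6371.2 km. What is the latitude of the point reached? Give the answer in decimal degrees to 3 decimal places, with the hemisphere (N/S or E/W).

MS-88: φ = +35.99500°, λ = -143.87611°
δ = d/R = 93.9/6371.2 = 0.014738 rad
φ₂ = arcsin(sin φ₁ cos δ + cos φ₁ sin δ cos θ)
   = arcsin(0.58771·0.99989 + 0.80907·0.01474·-0.36650) = 35.68162°
λ₂ = λ₁ + atan2(sin θ sin δ cos φ₁, cos δ − sin φ₁ sin φ₂) = -142.90884°

35.682°N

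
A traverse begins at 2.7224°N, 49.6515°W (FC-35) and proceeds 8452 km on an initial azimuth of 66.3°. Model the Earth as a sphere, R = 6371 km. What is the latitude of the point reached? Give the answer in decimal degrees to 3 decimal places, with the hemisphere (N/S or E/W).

23.645°N

δ = d/R = 8452/6371 = 1.326636 rad
φ₂ = arcsin(sin φ₁ cos δ + cos φ₁ sin δ cos θ)
   = arcsin(0.04750·0.24174 + 0.99887·0.97034·0.40195) = 23.64497°
λ₂ = λ₁ + atan2(sin θ sin δ cos φ₁, cos δ − sin φ₁ sin φ₂) = 26.26267°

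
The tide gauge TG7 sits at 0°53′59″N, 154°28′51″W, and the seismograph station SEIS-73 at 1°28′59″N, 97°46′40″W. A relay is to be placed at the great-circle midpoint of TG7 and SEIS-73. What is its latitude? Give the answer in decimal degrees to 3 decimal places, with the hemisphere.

TG7: φ = +0.89972°, λ = -154.48083°
SEIS-73: φ = +1.48306°, λ = -97.77778°
Bx = cos φ₂ cos Δλ = 0.548794,  By = cos φ₂ sin Δλ = 0.835557
φₘ = atan2(sin φ₁ + sin φ₂, √((cos φ₁ + Bx)² + By²)) = 1.35372°
λₘ = λ₁ + atan2(By, cos φ₁ + Bx) = -126.13258°

1.354°N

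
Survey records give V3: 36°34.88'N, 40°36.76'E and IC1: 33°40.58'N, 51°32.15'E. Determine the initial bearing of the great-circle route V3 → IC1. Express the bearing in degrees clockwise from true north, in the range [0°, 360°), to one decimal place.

V3: φ = +36.58133°, λ = +40.61267°
IC1: φ = +33.67633°, λ = +51.53583°
Δλ = 10.9232°
y = sin Δλ · cos φ₂ = 0.157692
x = cos φ₁ sin φ₂ − sin φ₁ cos φ₂ cos Δλ = -0.041695
θ = atan2(y, x) = 104.8103° → 104.8103° (mod 360°)

104.8°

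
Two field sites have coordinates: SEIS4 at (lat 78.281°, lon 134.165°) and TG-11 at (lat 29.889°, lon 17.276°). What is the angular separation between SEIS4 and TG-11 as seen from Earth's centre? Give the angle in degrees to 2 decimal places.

65.90°

Δφ = -48.3920°,  Δλ = -116.8890°
a = sin²(Δφ/2) + cos φ₁ cos φ₂ sin²(Δλ/2) = 0.295854
c = 2·arcsin(√a) = 1.150214 rad = 65.9024°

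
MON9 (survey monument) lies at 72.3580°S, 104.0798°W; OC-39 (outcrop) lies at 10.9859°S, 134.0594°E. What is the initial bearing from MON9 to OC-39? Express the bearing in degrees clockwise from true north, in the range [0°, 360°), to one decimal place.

236.5°

Δλ = -121.8608°
y = sin Δλ · cos φ₂ = -0.833768
x = cos φ₁ sin φ₂ − sin φ₁ cos φ₂ cos Δλ = -0.551568
θ = atan2(y, x) = -123.4861° → 236.5139° (mod 360°)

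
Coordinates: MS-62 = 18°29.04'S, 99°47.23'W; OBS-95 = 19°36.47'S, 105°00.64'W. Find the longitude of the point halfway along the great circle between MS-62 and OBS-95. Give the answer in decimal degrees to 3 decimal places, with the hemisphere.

MS-62: φ = -18.48400°, λ = -99.78717°
OBS-95: φ = -19.60783°, λ = -105.01067°
Bx = cos φ₂ cos Δλ = 0.938100,  By = cos φ₂ sin Δλ = -0.085762
φₘ = atan2(sin φ₁ + sin φ₂, √((cos φ₁ + Bx)² + By²)) = -19.06429°
λₘ = λ₁ + atan2(By, cos φ₁ + Bx) = -102.39007°

102.390°W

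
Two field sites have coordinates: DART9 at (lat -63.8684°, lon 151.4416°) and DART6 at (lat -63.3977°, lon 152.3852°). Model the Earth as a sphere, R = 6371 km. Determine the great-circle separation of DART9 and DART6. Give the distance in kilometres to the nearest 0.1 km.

Δφ = 0.4707°,  Δλ = 0.9436°
a = sin²(Δφ/2) + cos φ₁ cos φ₂ sin²(Δλ/2) = 0.000030
c = 2·arcsin(√a) = 0.010999 rad = 0.6302°
d = R·c = 6371 × 0.010999 = 70.1 km

70.1 km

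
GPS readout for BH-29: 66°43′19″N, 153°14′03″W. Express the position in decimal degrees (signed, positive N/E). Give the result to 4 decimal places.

lat: 66.7219° N → +66.7219°
lon: 153.2342° W → -153.2342°

+66.7219°, -153.2342°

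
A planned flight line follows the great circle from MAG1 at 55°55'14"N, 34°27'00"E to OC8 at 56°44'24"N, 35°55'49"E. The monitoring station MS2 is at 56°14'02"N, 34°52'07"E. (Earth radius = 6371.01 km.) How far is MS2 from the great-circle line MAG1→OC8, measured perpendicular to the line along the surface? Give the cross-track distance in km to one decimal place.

6.0 km

MAG1: φ = +55.92056°, λ = +34.45000°
OC8: φ = +56.74000°, λ = +35.93028°
MS2: φ = +56.23389°, λ = +34.86861°
δ₁₃ = central angle MAG1→MS2 = 0.006821 rad  (haversine)
θ₁₃ = bearing MAG1→MS2 = 36.534°,  θ₁₂ = bearing MAG1→OC8 = 44.429°
dₓₜ = R·arcsin(sin δ₁₃ · sin(θ₁₃ − θ₁₂)) = 6371.01·arcsin(0.00682·sin(-7.895°)) = -5.969 km
|dₓₜ| = 5.969 km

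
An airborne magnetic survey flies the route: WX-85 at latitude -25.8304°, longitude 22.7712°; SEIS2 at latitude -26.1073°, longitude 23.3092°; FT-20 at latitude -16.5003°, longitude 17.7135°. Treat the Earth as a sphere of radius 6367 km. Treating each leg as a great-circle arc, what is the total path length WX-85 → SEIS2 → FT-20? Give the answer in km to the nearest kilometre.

1276 km

WX-85→SEIS2: c = 0.009727 rad, d = 61.93 km
SEIS2→FT-20: c = 0.190695 rad, d = 1214.15 km
Total = 61.93 + 1214.15 = 1276.09 km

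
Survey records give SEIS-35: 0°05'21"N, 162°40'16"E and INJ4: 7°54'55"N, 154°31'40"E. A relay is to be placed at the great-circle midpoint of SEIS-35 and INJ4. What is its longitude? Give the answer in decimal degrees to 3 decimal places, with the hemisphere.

158.619°E

SEIS-35: φ = +0.08917°, λ = +162.67111°
INJ4: φ = +7.91528°, λ = +154.52778°
Bx = cos φ₂ cos Δλ = 0.980486,  By = cos φ₂ sin Δλ = -0.140300
φₘ = atan2(sin φ₁ + sin φ₂, √((cos φ₁ + Bx)² + By²)) = 4.01232°
λₘ = λ₁ + atan2(By, cos φ₁ + Bx) = 158.61896°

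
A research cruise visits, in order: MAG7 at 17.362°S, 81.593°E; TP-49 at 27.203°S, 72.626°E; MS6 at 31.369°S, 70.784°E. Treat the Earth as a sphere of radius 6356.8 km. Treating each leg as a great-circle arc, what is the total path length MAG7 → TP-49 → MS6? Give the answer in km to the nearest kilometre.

MAG7→TP-49: c = 0.224475 rad, d = 1426.94 km
TP-49→MS6: c = 0.077925 rad, d = 495.36 km
Total = 1426.94 + 495.36 = 1922.30 km

1922 km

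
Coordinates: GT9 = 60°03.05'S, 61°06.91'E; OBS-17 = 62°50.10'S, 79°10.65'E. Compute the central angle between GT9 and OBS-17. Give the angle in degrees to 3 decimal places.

9.037°

GT9: φ = -60.05083°, λ = +61.11517°
OBS-17: φ = -62.83500°, λ = +79.17750°
Δφ = -2.7842°,  Δλ = 18.0623°
a = sin²(Δφ/2) + cos φ₁ cos φ₂ sin²(Δλ/2) = 0.006206
c = 2·arcsin(√a) = 0.157724 rad = 9.0369°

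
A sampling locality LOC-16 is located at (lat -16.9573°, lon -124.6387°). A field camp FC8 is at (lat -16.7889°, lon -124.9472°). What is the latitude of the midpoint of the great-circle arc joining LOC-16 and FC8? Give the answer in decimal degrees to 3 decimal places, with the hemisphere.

16.873°S

Bx = cos φ₂ cos Δλ = 0.957362,  By = cos φ₂ sin Δλ = -0.005155
φₘ = atan2(sin φ₁ + sin φ₂, √((cos φ₁ + Bx)² + By²)) = -16.87316°
λₘ = λ₁ + atan2(By, cos φ₁ + Bx) = -124.79302°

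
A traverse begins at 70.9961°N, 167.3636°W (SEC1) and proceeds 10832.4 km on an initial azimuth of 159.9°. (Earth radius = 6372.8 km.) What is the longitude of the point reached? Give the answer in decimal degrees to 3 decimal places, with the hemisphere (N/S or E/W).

145.248°W

δ = d/R = 10832.4/6372.8 = 1.699787 rad
φ₂ = arcsin(sin φ₁ cos δ + cos φ₁ sin δ cos θ)
   = arcsin(0.94550·-0.12863 + 0.32563·0.99169·-0.93909) = -25.14313°
λ₂ = λ₁ + atan2(sin θ sin δ cos φ₁, cos δ − sin φ₁ sin φ₂) = -145.24803°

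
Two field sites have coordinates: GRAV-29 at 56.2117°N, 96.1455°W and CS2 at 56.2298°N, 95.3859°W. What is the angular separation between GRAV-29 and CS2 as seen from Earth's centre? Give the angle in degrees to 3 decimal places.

0.423°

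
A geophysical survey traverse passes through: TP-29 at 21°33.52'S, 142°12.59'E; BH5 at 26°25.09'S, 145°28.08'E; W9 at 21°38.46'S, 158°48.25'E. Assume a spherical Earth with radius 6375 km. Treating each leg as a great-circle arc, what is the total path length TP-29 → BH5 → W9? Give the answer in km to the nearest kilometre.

TP-29: φ = -21.55867°, λ = +142.20983°
BH5: φ = -26.41817°, λ = +145.46800°
W9: φ = -21.64100°, λ = +158.80417°
TP-29→BH5: c = 0.099448 rad, d = 633.98 km
BH5→W9: c = 0.228188 rad, d = 1454.70 km
Total = 633.98 + 1454.70 = 2088.68 km

2089 km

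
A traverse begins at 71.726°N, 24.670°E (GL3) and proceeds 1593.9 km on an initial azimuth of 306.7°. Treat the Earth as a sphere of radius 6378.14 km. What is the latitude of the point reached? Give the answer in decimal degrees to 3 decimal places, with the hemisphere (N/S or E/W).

δ = d/R = 1593.9/6378.14 = 0.249900 rad
φ₂ = arcsin(sin φ₁ cos δ + cos φ₁ sin δ cos θ)
   = arcsin(0.94957·0.96894 + 0.31356·0.24731·0.59763) = 75.10868°
λ₂ = λ₁ + atan2(sin θ sin δ cos φ₁, cos δ − sin φ₁ sin φ₂) = -25.82581°

75.109°N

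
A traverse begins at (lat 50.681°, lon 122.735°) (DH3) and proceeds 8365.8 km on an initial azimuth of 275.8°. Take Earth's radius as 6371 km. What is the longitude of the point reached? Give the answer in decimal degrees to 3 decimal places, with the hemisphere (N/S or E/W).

δ = d/R = 8365.8/6371 = 1.313106 rad
φ₂ = arcsin(sin φ₁ cos δ + cos φ₁ sin δ cos θ)
   = arcsin(0.77363·0.25485 + 0.63364·0.96698·0.10106) = 15.01527°
λ₂ = λ₁ + atan2(sin θ sin δ cos φ₁, cos δ − sin φ₁ sin φ₂) = 37.83637°

37.836°E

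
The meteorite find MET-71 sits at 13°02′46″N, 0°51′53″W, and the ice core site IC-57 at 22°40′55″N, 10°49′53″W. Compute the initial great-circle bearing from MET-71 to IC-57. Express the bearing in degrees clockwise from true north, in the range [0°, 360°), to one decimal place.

MET-71: φ = +13.04611°, λ = -0.86472°
IC-57: φ = +22.68194°, λ = -10.83139°
Δλ = -9.9667°
y = sin Δλ · cos φ₂ = -0.159690
x = cos φ₁ sin φ₂ − sin φ₁ cos φ₂ cos Δλ = 0.170529
θ = atan2(y, x) = -43.1200° → 316.8800° (mod 360°)

316.9°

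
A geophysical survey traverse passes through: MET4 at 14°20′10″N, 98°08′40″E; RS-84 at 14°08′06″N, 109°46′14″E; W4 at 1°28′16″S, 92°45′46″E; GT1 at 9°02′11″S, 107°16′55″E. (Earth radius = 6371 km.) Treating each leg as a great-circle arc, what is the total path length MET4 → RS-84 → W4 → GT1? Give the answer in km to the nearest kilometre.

5620 km

MET4: φ = +14.33611°, λ = +98.14444°
RS-84: φ = +14.13500°, λ = +109.77056°
W4: φ = -1.47111°, λ = +92.76278°
GT1: φ = -9.03639°, λ = +107.28194°
MET4→RS-84: c = 0.196694 rad, d = 1253.14 km
RS-84→W4: c = 0.400831 rad, d = 2553.69 km
W4→GT1: c = 0.284628 rad, d = 1813.37 km
Total = 1253.14 + 2553.69 + 1813.37 = 5620.20 km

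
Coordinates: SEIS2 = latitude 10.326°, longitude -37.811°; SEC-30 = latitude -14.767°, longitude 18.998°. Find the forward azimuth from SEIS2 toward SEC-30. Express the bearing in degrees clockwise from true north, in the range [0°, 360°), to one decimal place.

113.1°

Δλ = 56.8090°
y = sin Δλ · cos φ₂ = 0.809209
x = cos φ₁ sin φ₂ − sin φ₁ cos φ₂ cos Δλ = -0.345646
θ = atan2(y, x) = 113.1293° → 113.1293° (mod 360°)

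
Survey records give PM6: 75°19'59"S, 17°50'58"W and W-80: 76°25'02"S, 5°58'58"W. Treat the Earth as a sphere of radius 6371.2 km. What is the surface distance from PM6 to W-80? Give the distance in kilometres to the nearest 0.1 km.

343.1 km

PM6: φ = -75.33306°, λ = -17.84944°
W-80: φ = -76.41722°, λ = -5.98278°
Δφ = -1.0842°,  Δλ = 11.8667°
a = sin²(Δφ/2) + cos φ₁ cos φ₂ sin²(Δλ/2) = 0.000725
c = 2·arcsin(√a) = 0.053855 rad = 3.0857°
d = R·c = 6371.2 × 0.053855 = 343.1 km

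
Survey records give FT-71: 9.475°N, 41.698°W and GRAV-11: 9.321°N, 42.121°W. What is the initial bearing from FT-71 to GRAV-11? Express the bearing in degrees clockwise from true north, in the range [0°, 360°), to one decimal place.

249.8°

Δλ = -0.4230°
y = sin Δλ · cos φ₂ = -0.007285
x = cos φ₁ sin φ₂ − sin φ₁ cos φ₂ cos Δλ = -0.002683
θ = atan2(y, x) = -110.2204° → 249.7796° (mod 360°)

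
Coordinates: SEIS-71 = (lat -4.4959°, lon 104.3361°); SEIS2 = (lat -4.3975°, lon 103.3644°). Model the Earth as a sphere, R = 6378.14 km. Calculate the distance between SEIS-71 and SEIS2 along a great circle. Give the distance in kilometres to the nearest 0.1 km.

Δφ = 0.0984°,  Δλ = -0.9717°
a = sin²(Δφ/2) + cos φ₁ cos φ₂ sin²(Δλ/2) = 0.000072
c = 2·arcsin(√a) = 0.016995 rad = 0.9738°
d = R·c = 6378.14 × 0.016995 = 108.4 km

108.4 km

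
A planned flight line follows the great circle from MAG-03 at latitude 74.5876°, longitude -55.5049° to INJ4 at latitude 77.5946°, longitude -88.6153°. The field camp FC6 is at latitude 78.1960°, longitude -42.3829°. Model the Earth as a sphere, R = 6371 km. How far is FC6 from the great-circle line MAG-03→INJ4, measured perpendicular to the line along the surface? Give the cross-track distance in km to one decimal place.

525.4 km

δ₁₃ = central angle MAG-03→FC6 = 0.082510 rad  (haversine)
θ₁₃ = bearing MAG-03→FC6 = 34.298°,  θ₁₂ = bearing MAG-03→INJ4 = 306.263°
dₓₜ = R·arcsin(sin δ₁₃ · sin(θ₁₃ − θ₁₂)) = 6371·arcsin(0.08242·sin(-271.966°)) = 525.363 km
|dₓₜ| = 525.363 km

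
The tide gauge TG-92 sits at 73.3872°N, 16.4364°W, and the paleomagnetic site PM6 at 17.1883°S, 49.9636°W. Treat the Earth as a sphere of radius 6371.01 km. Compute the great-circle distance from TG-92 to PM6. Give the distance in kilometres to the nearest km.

10361 km

Δφ = -90.5755°,  Δλ = -33.5272°
a = sin²(Δφ/2) + cos φ₁ cos φ₂ sin²(Δλ/2) = 0.527744
c = 2·arcsin(√a) = 1.626312 rad = 93.1808°
d = R·c = 6371.01 × 1.626312 = 10361.3 km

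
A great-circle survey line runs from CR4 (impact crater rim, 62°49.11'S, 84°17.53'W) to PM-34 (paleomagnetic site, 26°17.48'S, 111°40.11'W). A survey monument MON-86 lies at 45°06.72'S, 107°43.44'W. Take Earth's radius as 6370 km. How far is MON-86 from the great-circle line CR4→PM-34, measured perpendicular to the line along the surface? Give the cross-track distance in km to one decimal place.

370.4 km

CR4: φ = -62.81850°, λ = -84.29217°
PM-34: φ = -26.29133°, λ = -111.66850°
MON-86: φ = -45.11200°, λ = -107.72400°
δ₁₃ = central angle CR4→MON-86 = 0.387011 rad  (haversine)
θ₁₃ = bearing CR4→MON-86 = 311.964°,  θ₁₂ = bearing CR4→PM-34 = 320.822°
dₓₜ = R·arcsin(sin δ₁₃ · sin(θ₁₃ − θ₁₂)) = 6370·arcsin(0.37742·sin(-8.858°)) = -370.405 km
|dₓₜ| = 370.405 km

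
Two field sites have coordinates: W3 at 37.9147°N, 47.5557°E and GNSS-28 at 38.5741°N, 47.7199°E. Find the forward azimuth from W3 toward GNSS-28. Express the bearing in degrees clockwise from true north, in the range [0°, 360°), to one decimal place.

11.0°

Δλ = 0.1642°
y = sin Δλ · cos φ₂ = 0.002241
x = cos φ₁ sin φ₂ − sin φ₁ cos φ₂ cos Δλ = 0.011510
θ = atan2(y, x) = 11.0149° → 11.0149° (mod 360°)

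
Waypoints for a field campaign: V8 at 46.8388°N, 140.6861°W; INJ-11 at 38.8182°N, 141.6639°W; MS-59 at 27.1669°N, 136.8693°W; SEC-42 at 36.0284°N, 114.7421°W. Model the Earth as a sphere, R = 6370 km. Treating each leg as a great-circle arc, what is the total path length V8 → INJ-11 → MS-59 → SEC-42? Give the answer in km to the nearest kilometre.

4573 km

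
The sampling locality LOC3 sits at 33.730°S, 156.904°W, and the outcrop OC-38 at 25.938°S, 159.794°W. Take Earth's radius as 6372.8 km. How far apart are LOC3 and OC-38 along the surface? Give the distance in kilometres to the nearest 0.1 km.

Δφ = 7.7920°,  Δλ = -2.8900°
a = sin²(Δφ/2) + cos φ₁ cos φ₂ sin²(Δλ/2) = 0.005092
c = 2·arcsin(√a) = 0.142841 rad = 8.1842°
d = R·c = 6372.8 × 0.142841 = 910.3 km

910.3 km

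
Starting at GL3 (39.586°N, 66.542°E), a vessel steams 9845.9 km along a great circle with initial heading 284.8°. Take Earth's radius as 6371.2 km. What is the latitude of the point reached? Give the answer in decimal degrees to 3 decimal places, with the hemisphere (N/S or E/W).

12.298°N

δ = d/R = 9845.9/6371.2 = 1.545376 rad
φ₂ = arcsin(sin φ₁ cos δ + cos φ₁ sin δ cos θ)
   = arcsin(0.63724·0.02542 + 0.77067·0.99968·0.25545) = 12.29807°
λ₂ = λ₁ + atan2(sin θ sin δ cos φ₁, cos δ − sin φ₁ sin φ₂) = -31.88214°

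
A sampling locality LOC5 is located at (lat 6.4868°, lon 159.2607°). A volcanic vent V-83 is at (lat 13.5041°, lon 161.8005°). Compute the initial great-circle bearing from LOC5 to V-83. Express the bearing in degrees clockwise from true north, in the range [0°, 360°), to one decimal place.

19.4°

Δλ = 2.5398°
y = sin Δλ · cos φ₂ = 0.043088
x = cos φ₁ sin φ₂ − sin φ₁ cos φ₂ cos Δλ = 0.122277
θ = atan2(y, x) = 19.4116° → 19.4116° (mod 360°)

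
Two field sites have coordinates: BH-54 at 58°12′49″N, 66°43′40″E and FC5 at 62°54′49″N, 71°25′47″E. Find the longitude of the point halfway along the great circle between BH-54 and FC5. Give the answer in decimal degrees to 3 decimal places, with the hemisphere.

68.908°E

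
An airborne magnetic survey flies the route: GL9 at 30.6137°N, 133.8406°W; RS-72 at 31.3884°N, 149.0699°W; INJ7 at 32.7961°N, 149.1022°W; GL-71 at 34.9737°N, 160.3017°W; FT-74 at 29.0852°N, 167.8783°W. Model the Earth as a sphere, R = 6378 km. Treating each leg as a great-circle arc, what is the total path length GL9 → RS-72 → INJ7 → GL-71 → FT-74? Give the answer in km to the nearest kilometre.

3643 km

GL9→RS-72: c = 0.228053 rad, d = 1454.52 km
RS-72→INJ7: c = 0.024574 rad, d = 156.73 km
INJ7→GL-71: c = 0.166560 rad, d = 1062.32 km
GL-71→FT-74: c = 0.151991 rad, d = 969.40 km
Total = 1454.52 + 156.73 + 1062.32 + 969.40 = 3642.97 km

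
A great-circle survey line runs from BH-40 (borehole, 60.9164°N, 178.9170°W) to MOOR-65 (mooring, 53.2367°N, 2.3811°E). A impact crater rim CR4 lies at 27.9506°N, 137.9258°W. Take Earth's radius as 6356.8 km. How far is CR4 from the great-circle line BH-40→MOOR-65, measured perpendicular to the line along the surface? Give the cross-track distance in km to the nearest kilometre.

δ₁₃ = central angle BH-40→CR4 = 0.747023 rad  (haversine)
θ₁₃ = bearing BH-40→CR4 = 121.485°,  θ₁₂ = bearing BH-40→MOOR-65 = 359.149°
dₓₜ = R·arcsin(sin δ₁₃ · sin(θ₁₃ − θ₁₂)) = 6356.8·arcsin(0.67946·sin(-237.664°)) = 3887.145 km
|dₓₜ| = 3887.145 km

3887 km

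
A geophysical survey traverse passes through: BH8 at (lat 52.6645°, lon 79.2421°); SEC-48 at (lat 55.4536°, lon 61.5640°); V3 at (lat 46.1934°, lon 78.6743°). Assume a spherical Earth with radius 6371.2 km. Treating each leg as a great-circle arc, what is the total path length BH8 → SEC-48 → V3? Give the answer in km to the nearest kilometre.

2766 km

BH8→SEC-48: c = 0.186955 rad, d = 1191.13 km
SEC-48→V3: c = 0.247231 rad, d = 1575.16 km
Total = 1191.13 + 1575.16 = 2766.29 km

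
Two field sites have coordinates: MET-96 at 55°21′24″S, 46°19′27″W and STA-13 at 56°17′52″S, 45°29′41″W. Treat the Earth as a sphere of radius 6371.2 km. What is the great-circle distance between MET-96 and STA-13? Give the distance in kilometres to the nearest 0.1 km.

116.8 km

MET-96: φ = -55.35667°, λ = -46.32417°
STA-13: φ = -56.29778°, λ = -45.49472°
Δφ = -0.9411°,  Δλ = 0.8294°
a = sin²(Δφ/2) + cos φ₁ cos φ₂ sin²(Δλ/2) = 0.000084
c = 2·arcsin(√a) = 0.018328 rad = 1.0501°
d = R·c = 6371.2 × 0.018328 = 116.8 km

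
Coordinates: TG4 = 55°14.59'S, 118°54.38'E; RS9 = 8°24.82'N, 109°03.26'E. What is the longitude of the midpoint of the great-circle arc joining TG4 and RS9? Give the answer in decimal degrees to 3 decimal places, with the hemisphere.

112.653°E

TG4: φ = -55.24317°, λ = +118.90633°
RS9: φ = +8.41367°, λ = +109.05433°
Bx = cos φ₂ cos Δλ = 0.974649,  By = cos φ₂ sin Δλ = -0.169262
φₘ = atan2(sin φ₁ + sin φ₂, √((cos φ₁ + Bx)² + By²)) = -23.48654°
λₘ = λ₁ + atan2(By, cos φ₁ + Bx) = 112.65321°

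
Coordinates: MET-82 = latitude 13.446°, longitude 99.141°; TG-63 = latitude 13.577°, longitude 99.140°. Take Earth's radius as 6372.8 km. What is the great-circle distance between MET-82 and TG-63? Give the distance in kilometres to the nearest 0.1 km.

14.6 km

Δφ = 0.1310°,  Δλ = -0.0010°
a = sin²(Δφ/2) + cos φ₁ cos φ₂ sin²(Δλ/2) = 0.000001
c = 2·arcsin(√a) = 0.002286 rad = 0.1310°
d = R·c = 6372.8 × 0.002286 = 14.6 km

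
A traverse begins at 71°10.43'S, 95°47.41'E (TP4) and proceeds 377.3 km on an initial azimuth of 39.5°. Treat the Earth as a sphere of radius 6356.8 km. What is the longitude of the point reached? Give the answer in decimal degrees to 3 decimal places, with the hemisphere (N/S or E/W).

TP4: φ = -71.17383°, λ = +95.79017°
δ = d/R = 377.3/6356.8 = 0.059354 rad
φ₂ = arcsin(sin φ₁ cos δ + cos φ₁ sin δ cos θ)
   = arcsin(-0.94650·0.99824 + 0.32270·0.05932·0.77162) = -68.44491°
λ₂ = λ₁ + atan2(sin θ sin δ cos φ₁, cos δ − sin φ₁ sin φ₂) = 101.68483°

101.685°E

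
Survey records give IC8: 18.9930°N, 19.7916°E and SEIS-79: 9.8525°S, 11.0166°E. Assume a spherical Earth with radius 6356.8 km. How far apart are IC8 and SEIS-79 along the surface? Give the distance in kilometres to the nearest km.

Δφ = -28.8455°,  Δλ = -8.7750°
a = sin²(Δφ/2) + cos φ₁ cos φ₂ sin²(Δλ/2) = 0.067490
c = 2·arcsin(√a) = 0.525607 rad = 30.1151°
d = R·c = 6356.8 × 0.525607 = 3341.2 km

3341 km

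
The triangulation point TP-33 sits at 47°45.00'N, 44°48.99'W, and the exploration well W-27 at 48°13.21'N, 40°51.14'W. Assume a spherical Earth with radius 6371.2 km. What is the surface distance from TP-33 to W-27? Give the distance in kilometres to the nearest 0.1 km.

299.6 km

TP-33: φ = +47.75000°, λ = -44.81650°
W-27: φ = +48.22017°, λ = -40.85233°
Δφ = 0.4702°,  Δλ = 3.9642°
a = sin²(Δφ/2) + cos φ₁ cos φ₂ sin²(Δλ/2) = 0.000553
c = 2·arcsin(√a) = 0.047025 rad = 2.6943°
d = R·c = 6371.2 × 0.047025 = 299.6 km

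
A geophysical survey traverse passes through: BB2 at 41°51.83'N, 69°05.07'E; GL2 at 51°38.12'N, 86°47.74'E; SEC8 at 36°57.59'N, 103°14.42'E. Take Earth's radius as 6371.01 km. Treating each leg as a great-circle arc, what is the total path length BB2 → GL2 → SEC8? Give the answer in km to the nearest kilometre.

3806 km

BB2: φ = +41.86383°, λ = +69.08450°
GL2: φ = +51.63533°, λ = +86.79567°
SEC8: φ = +36.95983°, λ = +103.24033°
BB2→GL2: c = 0.270701 rad, d = 1724.64 km
GL2→SEC8: c = 0.326755 rad, d = 2081.76 km
Total = 1724.64 + 2081.76 = 3806.40 km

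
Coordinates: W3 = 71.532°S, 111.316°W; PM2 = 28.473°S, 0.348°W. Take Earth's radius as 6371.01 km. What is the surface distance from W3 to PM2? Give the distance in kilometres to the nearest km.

7712 km

Δφ = 43.0590°,  Δλ = 110.9680°
a = sin²(Δφ/2) + cos φ₁ cos φ₂ sin²(Δλ/2) = 0.323726
c = 2·arcsin(√a) = 1.210505 rad = 69.3568°
d = R·c = 6371.01 × 1.210505 = 7712.1 km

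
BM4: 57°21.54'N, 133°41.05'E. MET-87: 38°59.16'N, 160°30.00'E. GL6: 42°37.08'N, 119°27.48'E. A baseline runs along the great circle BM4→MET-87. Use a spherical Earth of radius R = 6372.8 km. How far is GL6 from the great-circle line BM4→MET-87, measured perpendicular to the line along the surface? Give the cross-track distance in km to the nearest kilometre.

BM4: φ = +57.35900°, λ = +133.68417°
MET-87: φ = +38.98600°, λ = +160.50000°
GL6: φ = +42.61800°, λ = +119.45800°
δ₁₃ = central angle BM4→GL6 = 0.301427 rad  (haversine)
θ₁₃ = bearing BM4→GL6 = 217.527°,  θ₁₂ = bearing BM4→MET-87 = 124.921°
dₓₜ = R·arcsin(sin δ₁₃ · sin(θ₁₃ − θ₁₂)) = 6372.8·arcsin(0.29688·sin(92.606°)) = 1918.885 km
|dₓₜ| = 1918.885 km

1919 km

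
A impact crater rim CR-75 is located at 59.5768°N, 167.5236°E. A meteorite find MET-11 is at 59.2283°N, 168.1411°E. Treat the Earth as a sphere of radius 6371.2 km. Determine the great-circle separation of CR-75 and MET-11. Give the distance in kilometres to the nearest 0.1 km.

Δφ = -0.3485°,  Δλ = 0.6175°
a = sin²(Δφ/2) + cos φ₁ cos φ₂ sin²(Δλ/2) = 0.000017
c = 2·arcsin(√a) = 0.008191 rad = 0.4693°
d = R·c = 6371.2 × 0.008191 = 52.2 km

52.2 km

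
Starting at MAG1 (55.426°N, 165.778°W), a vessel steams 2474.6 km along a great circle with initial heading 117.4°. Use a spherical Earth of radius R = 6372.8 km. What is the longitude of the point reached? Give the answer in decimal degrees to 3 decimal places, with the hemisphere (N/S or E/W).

δ = d/R = 2474.6/6372.8 = 0.388307 rad
φ₂ = arcsin(sin φ₁ cos δ + cos φ₁ sin δ cos θ)
   = arcsin(0.82339·0.92555 + 0.56747·0.37862·-0.46020) = 41.54566°
λ₂ = λ₁ + atan2(sin θ sin δ cos φ₁, cos δ − sin φ₁ sin φ₂) = -139.08971°

139.090°W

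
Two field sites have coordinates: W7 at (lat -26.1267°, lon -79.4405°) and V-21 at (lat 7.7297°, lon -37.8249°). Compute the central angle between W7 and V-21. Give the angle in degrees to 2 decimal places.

52.71°

Δφ = 33.8564°,  Δλ = 41.6156°
a = sin²(Δφ/2) + cos φ₁ cos φ₂ sin²(Δλ/2) = 0.197050
c = 2·arcsin(√a) = 0.919899 rad = 52.7063°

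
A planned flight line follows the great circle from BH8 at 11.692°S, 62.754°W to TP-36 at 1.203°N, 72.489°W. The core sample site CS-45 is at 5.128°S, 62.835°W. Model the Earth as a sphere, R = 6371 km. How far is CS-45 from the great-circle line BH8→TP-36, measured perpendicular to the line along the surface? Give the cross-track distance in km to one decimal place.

δ₁₃ = central angle BH8→CS-45 = 0.114572 rad  (haversine)
θ₁₃ = bearing BH8→CS-45 = 359.294°,  θ₁₂ = bearing BH8→TP-36 = 322.491°
dₓₜ = R·arcsin(sin δ₁₃ · sin(θ₁₃ − θ₁₂)) = 6371·arcsin(0.11432·sin(36.803°)) = 436.665 km
|dₓₜ| = 436.665 km

436.7 km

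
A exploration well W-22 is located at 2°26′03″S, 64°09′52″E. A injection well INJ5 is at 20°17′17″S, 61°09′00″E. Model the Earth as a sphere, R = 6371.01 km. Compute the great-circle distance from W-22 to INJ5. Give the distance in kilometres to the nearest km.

W-22: φ = -2.43417°, λ = +64.16444°
INJ5: φ = -20.28806°, λ = +61.15000°
Δφ = -17.8539°,  Δλ = -3.0144°
a = sin²(Δφ/2) + cos φ₁ cos φ₂ sin²(Δλ/2) = 0.024728
c = 2·arcsin(√a) = 0.315811 rad = 18.0946°
d = R·c = 6371.01 × 0.315811 = 2012.0 km

2012 km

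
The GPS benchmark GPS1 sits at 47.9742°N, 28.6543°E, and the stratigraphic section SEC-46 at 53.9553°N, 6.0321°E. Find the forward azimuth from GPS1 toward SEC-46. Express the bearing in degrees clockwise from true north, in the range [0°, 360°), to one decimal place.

Δλ = -22.6222°
y = sin Δλ · cos φ₂ = -0.226336
x = cos φ₁ sin φ₂ − sin φ₁ cos φ₂ cos Δλ = 0.137830
θ = atan2(y, x) = -58.6601° → 301.3399° (mod 360°)

301.3°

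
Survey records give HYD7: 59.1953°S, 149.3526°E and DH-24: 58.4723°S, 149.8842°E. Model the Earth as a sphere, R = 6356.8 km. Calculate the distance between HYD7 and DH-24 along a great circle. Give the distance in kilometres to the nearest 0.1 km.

Δφ = 0.7230°,  Δλ = 0.5316°
a = sin²(Δφ/2) + cos φ₁ cos φ₂ sin²(Δλ/2) = 0.000046
c = 2·arcsin(√a) = 0.013501 rad = 0.7736°
d = R·c = 6356.8 × 0.013501 = 85.8 km

85.8 km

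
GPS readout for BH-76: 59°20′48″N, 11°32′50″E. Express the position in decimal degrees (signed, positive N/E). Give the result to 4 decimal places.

+59.3467°, +11.5472°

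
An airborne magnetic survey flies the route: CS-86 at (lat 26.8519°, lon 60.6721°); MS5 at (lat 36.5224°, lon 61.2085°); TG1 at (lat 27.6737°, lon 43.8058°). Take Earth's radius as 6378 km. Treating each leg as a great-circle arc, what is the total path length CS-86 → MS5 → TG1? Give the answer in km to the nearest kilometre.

2987 km

CS-86→MS5: c = 0.168969 rad, d = 1077.68 km
MS5→TG1: c = 0.299375 rad, d = 1909.41 km
Total = 1077.68 + 1909.41 = 2987.10 km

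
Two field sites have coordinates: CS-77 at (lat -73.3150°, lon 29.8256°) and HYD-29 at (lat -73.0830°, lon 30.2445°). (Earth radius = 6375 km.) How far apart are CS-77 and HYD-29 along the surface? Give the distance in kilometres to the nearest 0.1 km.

29.1 km

Δφ = 0.2320°,  Δλ = 0.4189°
a = sin²(Δφ/2) + cos φ₁ cos φ₂ sin²(Δλ/2) = 0.000005
c = 2·arcsin(√a) = 0.004567 rad = 0.2617°
d = R·c = 6375 × 0.004567 = 29.1 km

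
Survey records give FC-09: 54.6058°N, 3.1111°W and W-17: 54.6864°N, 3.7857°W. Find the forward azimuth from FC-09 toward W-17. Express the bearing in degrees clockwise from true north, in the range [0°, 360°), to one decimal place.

281.9°

Δλ = -0.6746°
y = sin Δλ · cos φ₂ = -0.006806
x = cos φ₁ sin φ₂ − sin φ₁ cos φ₂ cos Δλ = 0.001439
θ = atan2(y, x) = -78.0582° → 281.9418° (mod 360°)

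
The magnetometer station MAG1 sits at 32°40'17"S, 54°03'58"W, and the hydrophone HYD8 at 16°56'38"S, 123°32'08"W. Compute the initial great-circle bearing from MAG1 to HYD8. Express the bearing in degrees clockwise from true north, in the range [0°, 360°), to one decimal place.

265.9°

MAG1: φ = -32.67139°, λ = -54.06611°
HYD8: φ = -16.94389°, λ = -123.53556°
Δλ = -69.4694°
y = sin Δλ · cos φ₂ = -0.895833
x = cos φ₁ sin φ₂ − sin φ₁ cos φ₂ cos Δλ = -0.064224
θ = atan2(y, x) = -94.1006° → 265.8994° (mod 360°)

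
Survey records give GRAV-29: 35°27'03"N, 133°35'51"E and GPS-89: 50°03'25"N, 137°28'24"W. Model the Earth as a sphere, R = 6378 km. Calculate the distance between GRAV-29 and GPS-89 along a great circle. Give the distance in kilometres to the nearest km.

7010 km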